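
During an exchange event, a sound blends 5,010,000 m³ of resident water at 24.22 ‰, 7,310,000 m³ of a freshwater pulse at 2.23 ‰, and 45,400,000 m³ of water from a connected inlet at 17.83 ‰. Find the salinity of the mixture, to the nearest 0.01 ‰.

16.41 ‰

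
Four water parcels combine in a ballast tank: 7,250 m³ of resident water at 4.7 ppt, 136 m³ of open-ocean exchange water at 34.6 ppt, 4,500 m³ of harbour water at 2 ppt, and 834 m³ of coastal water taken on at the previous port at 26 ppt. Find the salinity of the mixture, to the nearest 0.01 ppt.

Mass of salt is conserved:
salt = 7,250×4.7 + 136×34.6 + 4,500×2 + 834×26 = 34,075 + 4,705.6 + 9,000 + 21,684 = 69,464.6
volume = 7,250 + 136 + 4,500 + 834 = 12,720 m³
S = 69,464.6 / 12,720 = 5.4611 ppt

5.46 ppt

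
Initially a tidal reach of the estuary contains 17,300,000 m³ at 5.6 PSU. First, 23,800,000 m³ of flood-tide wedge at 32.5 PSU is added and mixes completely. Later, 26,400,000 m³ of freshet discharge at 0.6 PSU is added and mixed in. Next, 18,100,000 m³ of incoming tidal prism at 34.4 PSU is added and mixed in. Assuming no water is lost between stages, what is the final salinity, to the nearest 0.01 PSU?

17.63 PSU

Total salt / total volume:
Initial salt = 17,300,000×5.6 = 96,880,000
After stage 1: salt = 96,880,000 + 23,800,000×32.5 = 870,380,000; volume = 41,100,000 m³; S = 21.177 PSU
After stage 2: salt = 870,380,000 + 26,400,000×0.6 = 886,220,000; volume = 67,500,000 m³; S = 13.129 PSU
After stage 3: salt = 886,220,000 + 18,100,000×34.4 = 1,508,860,000; volume = 85,600,000 m³
S = 1,508,860,000 / 85,600,000 = 17.6269 PSU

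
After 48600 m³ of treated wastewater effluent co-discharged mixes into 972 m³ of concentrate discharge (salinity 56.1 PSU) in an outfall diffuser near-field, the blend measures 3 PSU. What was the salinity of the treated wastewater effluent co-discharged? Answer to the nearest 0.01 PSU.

1.94 PSU

Salt balance: 972×56.1 + 48,600×S = 49,572×3
54,529.2 + 48,600·S = 148,716
S = (148,716 − 54,529.2) / 48,600 = 1.938 PSU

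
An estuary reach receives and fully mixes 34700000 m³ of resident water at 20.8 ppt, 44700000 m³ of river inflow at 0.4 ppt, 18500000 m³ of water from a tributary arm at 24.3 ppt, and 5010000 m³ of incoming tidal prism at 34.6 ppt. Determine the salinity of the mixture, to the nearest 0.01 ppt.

13.24 ppt

Mass of salt is conserved:
salt = 34,700,000×20.8 + 44,700,000×0.4 + 18,500,000×24.3 + 5,010,000×34.6 = 721,760,000 + 17,880,000 + 449,550,000 + 173,346,000 = 1,362,536,000
volume = 34,700,000 + 44,700,000 + 18,500,000 + 5,010,000 = 102,910,000 m³
S = 1,362,536,000 / 102,910,000 = 13.2401 ppt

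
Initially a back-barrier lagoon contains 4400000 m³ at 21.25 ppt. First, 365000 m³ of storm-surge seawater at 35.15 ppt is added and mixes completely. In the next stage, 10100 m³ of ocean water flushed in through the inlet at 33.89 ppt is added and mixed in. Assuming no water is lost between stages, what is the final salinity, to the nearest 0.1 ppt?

22.3 ppt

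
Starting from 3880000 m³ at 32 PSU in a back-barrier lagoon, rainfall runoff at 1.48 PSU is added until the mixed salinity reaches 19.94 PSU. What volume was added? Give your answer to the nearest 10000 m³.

Salt balance: 3,880,000×32 + V×1.48 = (3,880,000+V)×19.94
124,160,000 + 1.48V = 77,367,200 + 19.94V
46,792,800 = 18.46V
V = 2,534,821.24 m³

2530000 m³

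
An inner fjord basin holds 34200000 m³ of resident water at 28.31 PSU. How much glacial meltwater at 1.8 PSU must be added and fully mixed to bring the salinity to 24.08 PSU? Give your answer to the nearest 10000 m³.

Salt balance: 34,200,000×28.31 + V×1.8 = (34,200,000+V)×24.08
968,202,000 + 1.8V = 823,536,000 + 24.08V
144,666,000 = 22.28V
V = 6,493,087.97 m³

6490000 m³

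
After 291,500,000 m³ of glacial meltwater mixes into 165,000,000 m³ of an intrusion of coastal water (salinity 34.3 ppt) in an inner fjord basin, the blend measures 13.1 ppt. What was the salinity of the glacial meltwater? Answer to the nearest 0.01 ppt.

Salt balance: 165,000,000×34.3 + 291,500,000×S = 456,500,000×13.1
5,659,500,000 + 291,500,000·S = 5,980,150,000
S = (5,980,150,000 − 5,659,500,000) / 291,500,000 = 1.1 ppt

1.10 ppt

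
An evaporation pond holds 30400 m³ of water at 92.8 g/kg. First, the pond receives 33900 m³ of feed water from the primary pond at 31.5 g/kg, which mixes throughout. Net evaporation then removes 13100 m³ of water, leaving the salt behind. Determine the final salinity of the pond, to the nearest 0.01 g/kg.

75.96 g/kg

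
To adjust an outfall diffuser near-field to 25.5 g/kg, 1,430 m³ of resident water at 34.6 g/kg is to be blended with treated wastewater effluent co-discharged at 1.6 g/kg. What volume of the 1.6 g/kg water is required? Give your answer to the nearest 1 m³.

544 m³

Salt balance: 1,430×34.6 + V×1.6 = (1,430+V)×25.5
49,478 + 1.6V = 36,465 + 25.5V
13,013 = 23.9V
V = 544.48 m³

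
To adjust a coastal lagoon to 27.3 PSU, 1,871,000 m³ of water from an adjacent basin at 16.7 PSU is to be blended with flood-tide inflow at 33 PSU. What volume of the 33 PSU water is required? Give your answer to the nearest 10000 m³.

Salt balance: 1,871,000×16.7 + V×33 = (1,871,000+V)×27.3
31,245,700 + 33V = 51,078,300 + 27.3V
19,832,600 = 5.7V
V = 3,479,403.51 m³

3480000 m³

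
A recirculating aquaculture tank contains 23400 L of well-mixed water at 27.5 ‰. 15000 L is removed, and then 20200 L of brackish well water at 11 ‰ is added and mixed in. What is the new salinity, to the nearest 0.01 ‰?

15.85 ‰

Remaining after removal: 8,400 L at 27.5 ‰ (salt = 231,000)
After addition: salt = 231,000 + 20,200×11 = 453,200; volume = 28,600 L
S = 453,200 / 28,600 = 15.8462 ‰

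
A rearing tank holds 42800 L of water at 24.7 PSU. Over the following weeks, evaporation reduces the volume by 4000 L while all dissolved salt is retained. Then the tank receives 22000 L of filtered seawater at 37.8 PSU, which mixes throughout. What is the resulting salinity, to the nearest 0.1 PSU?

31.1 PSU

After evaporation: salt = 42,800×24.7 = 1,057,160; volume = 42,800 − 4,000 = 38,800 L
After mixing: salt = 1,057,160 + 22,000×37.8 = 1,888,760; volume = 38,800 + 22,000 = 60,800 L
S = 1,888,760 / 60,800 = 31.0651 PSU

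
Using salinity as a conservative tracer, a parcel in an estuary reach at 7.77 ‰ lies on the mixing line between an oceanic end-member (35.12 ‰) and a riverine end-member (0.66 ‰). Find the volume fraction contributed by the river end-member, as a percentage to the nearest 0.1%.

79.4%

Let f be the freshwater fraction. Salt balance per unit volume:
f×0.66 + (1−f)×35.12 = 7.77
f = (35.12 − 7.77) / (35.12 − 0.66) = 27.35/34.46 = 0.7937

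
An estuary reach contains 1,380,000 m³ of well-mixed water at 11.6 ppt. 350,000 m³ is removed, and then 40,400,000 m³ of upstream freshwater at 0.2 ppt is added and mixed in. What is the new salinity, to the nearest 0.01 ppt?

Remaining after removal: 1,030,000 m³ at 11.6 ppt (salt = 11,948,000)
After addition: salt = 11,948,000 + 40,400,000×0.2 = 20,028,000; volume = 41,430,000 m³
S = 20,028,000 / 41,430,000 = 0.4834 ppt

0.48 ppt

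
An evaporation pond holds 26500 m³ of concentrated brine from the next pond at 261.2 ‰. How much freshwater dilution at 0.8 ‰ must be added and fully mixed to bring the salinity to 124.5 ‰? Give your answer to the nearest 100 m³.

29300 m³

Salt balance: 26,500×261.2 + V×0.8 = (26,500+V)×124.5
6,921,800 + 0.8V = 3,299,250 + 124.5V
3,622,550 = 123.7V
V = 29,284.96 m³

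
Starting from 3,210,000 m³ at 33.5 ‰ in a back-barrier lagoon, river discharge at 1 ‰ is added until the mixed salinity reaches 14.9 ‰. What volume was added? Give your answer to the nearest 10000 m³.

Salt balance: 3,210,000×33.5 + V×1 = (3,210,000+V)×14.9
107,535,000 + 1V = 47,829,000 + 14.9V
59,706,000 = 13.9V
V = 4,295,395.68 m³

4300000 m³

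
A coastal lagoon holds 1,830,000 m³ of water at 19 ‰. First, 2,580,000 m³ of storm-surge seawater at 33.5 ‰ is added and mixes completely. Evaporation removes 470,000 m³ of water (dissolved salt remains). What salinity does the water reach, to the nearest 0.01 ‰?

After mixing: salt = 1,830,000×19 + 2,580,000×33.5 = 121,200,000; volume = 4,410,000 m³
After evaporation: salt unchanged = 121,200,000; volume = 4,410,000 − 470,000 = 3,940,000 m³
S = 121,200,000 / 3,940,000 = 30.7614 ‰

30.76 ‰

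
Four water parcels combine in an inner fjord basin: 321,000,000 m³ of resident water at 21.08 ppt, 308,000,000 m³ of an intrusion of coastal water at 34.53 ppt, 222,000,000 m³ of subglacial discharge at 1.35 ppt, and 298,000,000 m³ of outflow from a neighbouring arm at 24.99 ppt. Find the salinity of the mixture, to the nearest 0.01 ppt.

By conservation of dissolved salt,
salt = 321,000,000×21.08 + 308,000,000×34.53 + 222,000,000×1.35 + 298,000,000×24.99 = 6,766,680,000 + 10,635,240,000 + 299,700,000 + 7,447,020,000 = 25,148,640,000
volume = 321,000,000 + 308,000,000 + 222,000,000 + 298,000,000 = 1,149,000,000 m³
S = 25,148,640,000 / 1,149,000,000 = 21.8874 ppt

21.89 ppt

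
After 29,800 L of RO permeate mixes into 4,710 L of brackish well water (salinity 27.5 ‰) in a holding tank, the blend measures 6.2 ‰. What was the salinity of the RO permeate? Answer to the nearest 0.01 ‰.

Salt balance: 4,710×27.5 + 29,800×S = 34,510×6.2
129,525 + 29,800·S = 213,962
S = (213,962 − 129,525) / 29,800 = 2.8335 ‰

2.83 ‰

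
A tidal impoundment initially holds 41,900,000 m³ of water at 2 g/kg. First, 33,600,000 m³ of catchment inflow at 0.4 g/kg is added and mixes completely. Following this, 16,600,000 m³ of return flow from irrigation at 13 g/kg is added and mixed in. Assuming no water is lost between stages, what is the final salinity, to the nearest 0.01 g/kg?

3.40 g/kg

Total salt / total volume:
Initial salt = 41,900,000×2 = 83,800,000
After stage 1: salt = 83,800,000 + 33,600,000×0.4 = 97,240,000; volume = 75,500,000 m³; S = 1.288 g/kg
After stage 2: salt = 97,240,000 + 16,600,000×13 = 313,040,000; volume = 92,100,000 m³
S = 313,040,000 / 92,100,000 = 3.3989 g/kg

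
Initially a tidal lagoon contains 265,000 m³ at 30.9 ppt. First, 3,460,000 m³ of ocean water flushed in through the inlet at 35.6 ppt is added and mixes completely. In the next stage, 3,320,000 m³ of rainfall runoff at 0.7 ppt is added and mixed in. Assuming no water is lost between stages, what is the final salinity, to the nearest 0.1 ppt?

Conserving salt mass:
Initial salt = 265,000×30.9 = 8,188,500
After stage 1: salt = 8,188,500 + 3,460,000×35.6 = 131,364,500; volume = 3,725,000 m³; S = 35.266 ppt
After stage 2: salt = 131,364,500 + 3,320,000×0.7 = 133,688,500; volume = 7,045,000 m³
S = 133,688,500 / 7,045,000 = 18.9764 ppt

19.0 ppt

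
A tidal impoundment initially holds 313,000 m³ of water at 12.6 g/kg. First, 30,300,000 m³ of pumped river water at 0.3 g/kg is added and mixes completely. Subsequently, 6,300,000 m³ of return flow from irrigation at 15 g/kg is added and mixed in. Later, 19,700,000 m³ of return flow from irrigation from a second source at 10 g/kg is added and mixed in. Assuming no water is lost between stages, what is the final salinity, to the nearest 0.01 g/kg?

5.38 g/kg

Total salt / total volume:
Initial salt = 313,000×12.6 = 3,943,800
After stage 1: salt = 3,943,800 + 30,300,000×0.3 = 13,033,800; volume = 30,613,000 m³; S = 0.426 g/kg
After stage 2: salt = 13,033,800 + 6,300,000×15 = 107,533,800; volume = 36,913,000 m³; S = 2.913 g/kg
After stage 3: salt = 107,533,800 + 19,700,000×10 = 304,533,800; volume = 56,613,000 m³
S = 304,533,800 / 56,613,000 = 5.3792 g/kg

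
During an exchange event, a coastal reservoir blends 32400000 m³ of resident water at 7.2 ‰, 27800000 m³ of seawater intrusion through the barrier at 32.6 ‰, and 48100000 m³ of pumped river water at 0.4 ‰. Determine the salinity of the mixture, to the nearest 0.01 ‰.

Salt balance:
salt = 32,400,000×7.2 + 27,800,000×32.6 + 48,100,000×0.4 = 233,280,000 + 906,280,000 + 19,240,000 = 1,158,800,000
volume = 32,400,000 + 27,800,000 + 48,100,000 = 108,300,000 m³
S = 1,158,800,000 / 108,300,000 = 10.6999 ‰

10.70 ‰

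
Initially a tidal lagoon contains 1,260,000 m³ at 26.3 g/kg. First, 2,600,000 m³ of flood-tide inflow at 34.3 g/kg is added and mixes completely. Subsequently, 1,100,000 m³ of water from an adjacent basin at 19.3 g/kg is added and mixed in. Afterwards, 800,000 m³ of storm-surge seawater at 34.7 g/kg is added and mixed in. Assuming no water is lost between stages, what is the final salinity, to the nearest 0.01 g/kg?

Conserving salt mass:
Initial salt = 1,260,000×26.3 = 33,138,000
After stage 1: salt = 33,138,000 + 2,600,000×34.3 = 122,318,000; volume = 3,860,000 m³; S = 31.689 g/kg
After stage 2: salt = 122,318,000 + 1,100,000×19.3 = 143,548,000; volume = 4,960,000 m³; S = 28.941 g/kg
After stage 3: salt = 143,548,000 + 800,000×34.7 = 171,308,000; volume = 5,760,000 m³
S = 171,308,000 / 5,760,000 = 29.741 g/kg

29.74 g/kg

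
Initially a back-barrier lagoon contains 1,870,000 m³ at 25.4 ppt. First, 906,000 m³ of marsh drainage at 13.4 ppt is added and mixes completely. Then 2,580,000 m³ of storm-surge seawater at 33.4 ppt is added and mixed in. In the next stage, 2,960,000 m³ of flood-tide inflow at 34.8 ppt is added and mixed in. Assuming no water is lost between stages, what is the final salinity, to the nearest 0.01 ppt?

By conservation of dissolved salt,
Initial salt = 1,870,000×25.4 = 47,498,000
After stage 1: salt = 47,498,000 + 906,000×13.4 = 59,638,400; volume = 2,776,000 m³; S = 21.484 ppt
After stage 2: salt = 59,638,400 + 2,580,000×33.4 = 145,810,400; volume = 5,356,000 m³; S = 27.224 ppt
After stage 3: salt = 145,810,400 + 2,960,000×34.8 = 248,818,400; volume = 8,316,000 m³
S = 248,818,400 / 8,316,000 = 29.9204 ppt

29.92 ppt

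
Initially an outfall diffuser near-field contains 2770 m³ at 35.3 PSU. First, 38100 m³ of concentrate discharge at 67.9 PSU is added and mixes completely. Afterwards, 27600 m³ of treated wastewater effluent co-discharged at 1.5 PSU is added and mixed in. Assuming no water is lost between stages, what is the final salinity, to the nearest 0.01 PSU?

39.82 PSU

Salt balance:
Initial salt = 2,770×35.3 = 97,781
After stage 1: salt = 97,781 + 38,100×67.9 = 2,684,771; volume = 40,870 m³; S = 65.691 PSU
After stage 2: salt = 2,684,771 + 27,600×1.5 = 2,726,171; volume = 68,470 m³
S = 2,726,171 / 68,470 = 39.8156 PSU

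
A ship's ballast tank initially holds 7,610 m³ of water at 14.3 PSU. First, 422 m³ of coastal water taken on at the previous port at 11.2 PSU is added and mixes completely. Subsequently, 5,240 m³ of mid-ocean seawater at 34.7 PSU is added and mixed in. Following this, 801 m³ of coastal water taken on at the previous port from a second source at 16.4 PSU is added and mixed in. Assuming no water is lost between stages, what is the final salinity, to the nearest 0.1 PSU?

21.9 PSU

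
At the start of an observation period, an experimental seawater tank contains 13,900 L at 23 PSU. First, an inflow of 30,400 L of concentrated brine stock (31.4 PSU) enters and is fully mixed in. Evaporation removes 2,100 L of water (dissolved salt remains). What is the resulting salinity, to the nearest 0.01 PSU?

30.20 PSU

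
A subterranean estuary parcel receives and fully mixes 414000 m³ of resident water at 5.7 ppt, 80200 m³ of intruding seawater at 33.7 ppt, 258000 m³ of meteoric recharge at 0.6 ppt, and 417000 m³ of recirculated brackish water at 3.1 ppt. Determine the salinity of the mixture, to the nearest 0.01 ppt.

By conservation of dissolved salt,
salt = 414,000×5.7 + 80,200×33.7 + 258,000×0.6 + 417,000×3.1 = 2,359,800 + 2,702,740 + 154,800 + 1,292,700 = 6,510,040
volume = 414,000 + 80,200 + 258,000 + 417,000 = 1,169,200 m³
S = 6,510,040 / 1,169,200 = 5.5679 ppt

5.57 ppt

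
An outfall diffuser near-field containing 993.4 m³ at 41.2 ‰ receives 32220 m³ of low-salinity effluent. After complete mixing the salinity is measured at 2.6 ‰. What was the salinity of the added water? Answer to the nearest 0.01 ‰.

1.41 ‰

Salt balance: 993.4×41.2 + 32,220×S = 33,213.4×2.6
40,928.08 + 32,220·S = 86,354.84
S = (86,354.84 − 40,928.08) / 32,220 = 1.4099 ‰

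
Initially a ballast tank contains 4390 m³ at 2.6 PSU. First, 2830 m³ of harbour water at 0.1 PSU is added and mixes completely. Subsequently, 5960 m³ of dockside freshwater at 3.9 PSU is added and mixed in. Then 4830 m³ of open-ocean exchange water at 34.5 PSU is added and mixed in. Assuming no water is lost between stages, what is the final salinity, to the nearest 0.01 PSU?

11.19 PSU

Salt balance:
Initial salt = 4,390×2.6 = 11,414
After stage 1: salt = 11,414 + 2,830×0.1 = 11,697; volume = 7,220 m³; S = 1.62 PSU
After stage 2: salt = 11,697 + 5,960×3.9 = 34,941; volume = 13,180 m³; S = 2.651 PSU
After stage 3: salt = 34,941 + 4,830×34.5 = 201,576; volume = 18,010 m³
S = 201,576 / 18,010 = 11.1924 PSU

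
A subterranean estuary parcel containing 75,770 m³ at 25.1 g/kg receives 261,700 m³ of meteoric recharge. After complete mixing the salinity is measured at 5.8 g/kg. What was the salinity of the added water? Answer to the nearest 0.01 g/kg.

Salt balance: 75,770×25.1 + 261,700×S = 337,470×5.8
1,901,827 + 261,700·S = 1,957,326
S = (1,957,326 − 1,901,827) / 261,700 = 0.2121 g/kg

0.21 g/kg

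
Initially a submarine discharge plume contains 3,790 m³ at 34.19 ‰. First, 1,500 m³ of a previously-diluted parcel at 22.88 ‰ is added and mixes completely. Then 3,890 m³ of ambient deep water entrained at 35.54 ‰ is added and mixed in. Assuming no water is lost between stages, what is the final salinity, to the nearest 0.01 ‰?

By conservation of dissolved salt,
Initial salt = 3,790×34.19 = 129,580.1
After stage 1: salt = 129,580.1 + 1,500×22.88 = 163,900.1; volume = 5,290 m³; S = 30.983 ‰
After stage 2: salt = 163,900.1 + 3,890×35.54 = 302,150.7; volume = 9,180 m³
S = 302,150.7 / 9,180 = 32.914 ‰

32.91 ‰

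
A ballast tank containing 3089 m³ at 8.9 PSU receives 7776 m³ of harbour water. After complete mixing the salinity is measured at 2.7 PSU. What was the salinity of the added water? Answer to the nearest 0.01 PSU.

0.24 PSU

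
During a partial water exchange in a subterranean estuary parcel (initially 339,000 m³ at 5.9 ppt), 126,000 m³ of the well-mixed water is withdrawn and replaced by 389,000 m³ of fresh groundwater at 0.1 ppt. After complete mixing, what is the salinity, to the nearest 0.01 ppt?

2.15 ppt

Remaining after removal: 213,000 m³ at 5.9 ppt (salt = 1,256,700)
After addition: salt = 1,256,700 + 389,000×0.1 = 1,295,600; volume = 602,000 m³
S = 1,295,600 / 602,000 = 2.1522 ppt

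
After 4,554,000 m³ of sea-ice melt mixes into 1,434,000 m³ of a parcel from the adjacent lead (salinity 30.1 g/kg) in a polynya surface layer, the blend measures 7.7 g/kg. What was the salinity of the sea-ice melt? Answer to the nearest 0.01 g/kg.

0.65 g/kg

Salt balance: 1,434,000×30.1 + 4,554,000×S = 5,988,000×7.7
43,163,400 + 4,554,000·S = 46,107,600
S = (46,107,600 − 43,163,400) / 4,554,000 = 0.6465 g/kg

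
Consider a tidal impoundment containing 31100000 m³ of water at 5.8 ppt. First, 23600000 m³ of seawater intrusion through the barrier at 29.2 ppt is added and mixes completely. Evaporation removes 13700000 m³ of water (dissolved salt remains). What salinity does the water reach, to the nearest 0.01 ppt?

21.21 ppt

After mixing: salt = 31,100,000×5.8 + 23,600,000×29.2 = 869,500,000; volume = 54,700,000 m³
After evaporation: salt unchanged = 869,500,000; volume = 54,700,000 − 13,700,000 = 41,000,000 m³
S = 869,500,000 / 41,000,000 = 21.2073 ppt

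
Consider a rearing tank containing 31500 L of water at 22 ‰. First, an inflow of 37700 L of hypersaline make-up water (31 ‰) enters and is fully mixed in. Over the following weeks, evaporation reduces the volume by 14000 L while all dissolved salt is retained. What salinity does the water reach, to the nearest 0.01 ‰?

After mixing: salt = 31,500×22 + 37,700×31 = 1,861,700; volume = 69,200 L
After evaporation: salt unchanged = 1,861,700; volume = 69,200 − 14,000 = 55,200 L
S = 1,861,700 / 55,200 = 33.7264 ‰

33.73 ‰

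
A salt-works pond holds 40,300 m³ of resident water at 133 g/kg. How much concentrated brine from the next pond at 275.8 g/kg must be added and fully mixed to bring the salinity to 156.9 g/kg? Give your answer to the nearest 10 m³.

Salt balance: 40,300×133 + V×275.8 = (40,300+V)×156.9
5,359,900 + 275.8V = 6,323,070 + 156.9V
963,170 = 118.9V
V = 8,100.67 m³

8100 m³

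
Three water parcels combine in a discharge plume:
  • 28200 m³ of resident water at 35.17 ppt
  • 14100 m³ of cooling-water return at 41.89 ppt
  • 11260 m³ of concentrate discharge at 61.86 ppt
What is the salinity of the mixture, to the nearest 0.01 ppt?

Salt balance:
salt = 28,200×35.17 + 14,100×41.89 + 11,260×61.86 = 991,794 + 590,649 + 696,543.6 = 2,278,986.6
volume = 28,200 + 14,100 + 11,260 = 53,560 m³
S = 2,278,986.6 / 53,560 = 42.5502 ppt

42.55 ppt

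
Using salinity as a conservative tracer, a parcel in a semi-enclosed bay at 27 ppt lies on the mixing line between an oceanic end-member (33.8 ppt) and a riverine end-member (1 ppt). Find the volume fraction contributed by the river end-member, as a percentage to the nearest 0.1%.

Let f be the freshwater fraction. Salt balance per unit volume:
f×1 + (1−f)×33.8 = 27
f = (33.8 − 27) / (33.8 − 1) = 6.8/32.8 = 0.2073

20.7%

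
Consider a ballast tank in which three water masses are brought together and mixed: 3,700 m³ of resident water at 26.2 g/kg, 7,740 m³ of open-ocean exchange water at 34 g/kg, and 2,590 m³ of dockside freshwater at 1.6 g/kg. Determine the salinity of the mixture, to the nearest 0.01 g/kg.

25.96 g/kg

Mass of salt is conserved:
salt = 3,700×26.2 + 7,740×34 + 2,590×1.6 = 96,940 + 263,160 + 4,144 = 364,244
volume = 3,700 + 7,740 + 2,590 = 14,030 m³
S = 364,244 / 14,030 = 25.9618 g/kg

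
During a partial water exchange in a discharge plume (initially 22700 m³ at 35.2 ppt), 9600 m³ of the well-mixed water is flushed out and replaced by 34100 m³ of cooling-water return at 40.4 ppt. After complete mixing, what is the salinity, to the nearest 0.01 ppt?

38.96 ppt

Remaining after removal: 13,100 m³ at 35.2 ppt (salt = 461,120)
After addition: salt = 461,120 + 34,100×40.4 = 1,838,760; volume = 47,200 m³
S = 1,838,760 / 47,200 = 38.9568 ppt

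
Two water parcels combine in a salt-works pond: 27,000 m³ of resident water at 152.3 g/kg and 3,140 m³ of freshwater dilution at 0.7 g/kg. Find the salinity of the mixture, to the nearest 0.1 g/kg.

Total salt / total volume:
salt = 27,000×152.3 + 3,140×0.7 = 4,112,100 + 2,198 = 4,114,298
volume = 27,000 + 3,140 = 30,140 m³
S = 4,114,298 / 30,140 = 136.506 g/kg

136.5 g/kg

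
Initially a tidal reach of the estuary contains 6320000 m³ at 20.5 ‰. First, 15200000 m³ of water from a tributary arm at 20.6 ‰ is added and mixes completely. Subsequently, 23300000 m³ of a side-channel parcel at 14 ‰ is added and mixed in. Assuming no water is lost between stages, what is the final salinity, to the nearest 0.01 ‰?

Weighted by volume,
Initial salt = 6,320,000×20.5 = 129,560,000
After stage 1: salt = 129,560,000 + 15,200,000×20.6 = 442,680,000; volume = 21,520,000 m³; S = 20.571 ‰
After stage 2: salt = 442,680,000 + 23,300,000×14 = 768,880,000; volume = 44,820,000 m³
S = 768,880,000 / 44,820,000 = 17.1548 ‰

17.15 ‰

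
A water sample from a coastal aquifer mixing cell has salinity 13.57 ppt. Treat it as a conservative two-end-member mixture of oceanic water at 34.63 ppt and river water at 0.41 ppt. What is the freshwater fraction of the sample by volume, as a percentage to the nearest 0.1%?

Let f be the freshwater fraction. Salt balance per unit volume:
f×0.41 + (1−f)×34.63 = 13.57
f = (34.63 − 13.57) / (34.63 − 0.41) = 21.06/34.22 = 0.6154

61.5%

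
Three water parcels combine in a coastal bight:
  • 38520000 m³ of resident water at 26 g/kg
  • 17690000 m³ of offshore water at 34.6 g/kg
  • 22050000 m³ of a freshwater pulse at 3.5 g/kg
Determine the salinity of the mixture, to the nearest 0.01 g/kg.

Salt balance:
salt = 38,520,000×26 + 17,690,000×34.6 + 22,050,000×3.5 = 1,001,520,000 + 612,074,000 + 77,175,000 = 1,690,769,000
volume = 38,520,000 + 17,690,000 + 22,050,000 = 78,260,000 m³
S = 1,690,769,000 / 78,260,000 = 21.6045 g/kg

21.60 g/kg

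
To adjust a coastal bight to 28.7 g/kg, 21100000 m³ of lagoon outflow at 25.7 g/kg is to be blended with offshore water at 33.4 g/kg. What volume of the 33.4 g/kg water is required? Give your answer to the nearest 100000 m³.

Salt balance: 21,100,000×25.7 + V×33.4 = (21,100,000+V)×28.7
542,270,000 + 33.4V = 605,570,000 + 28.7V
63,300,000 = 4.7V
V = 13,468,085.11 m³

13500000 m³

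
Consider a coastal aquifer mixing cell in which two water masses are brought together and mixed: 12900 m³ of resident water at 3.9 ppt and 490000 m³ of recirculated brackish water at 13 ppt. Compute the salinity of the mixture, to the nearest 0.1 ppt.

Conserving salt mass:
salt = 12,900×3.9 + 490,000×13 = 50,310 + 6,370,000 = 6,420,310
volume = 12,900 + 490,000 = 502,900 m³
S = 6,420,310 / 502,900 = 12.767 ppt

12.8 ppt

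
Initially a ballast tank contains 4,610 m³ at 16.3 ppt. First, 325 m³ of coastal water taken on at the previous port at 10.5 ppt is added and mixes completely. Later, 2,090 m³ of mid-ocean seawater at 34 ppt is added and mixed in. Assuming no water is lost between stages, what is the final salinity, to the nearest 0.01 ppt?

Conserving salt mass:
Initial salt = 4,610×16.3 = 75,143
After stage 1: salt = 75,143 + 325×10.5 = 78,555.5; volume = 4,935 m³; S = 15.918 ppt
After stage 2: salt = 78,555.5 + 2,090×34 = 149,615.5; volume = 7,025 m³
S = 149,615.5 / 7,025 = 21.2976 ppt

21.30 ppt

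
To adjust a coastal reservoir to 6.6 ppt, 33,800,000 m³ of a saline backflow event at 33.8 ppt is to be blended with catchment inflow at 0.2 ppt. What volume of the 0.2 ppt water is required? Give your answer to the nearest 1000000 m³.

Salt balance: 33,800,000×33.8 + V×0.2 = (33,800,000+V)×6.6
1,142,440,000 + 0.2V = 223,080,000 + 6.6V
919,360,000 = 6.4V
V = 143,650,000 m³

144000000 m³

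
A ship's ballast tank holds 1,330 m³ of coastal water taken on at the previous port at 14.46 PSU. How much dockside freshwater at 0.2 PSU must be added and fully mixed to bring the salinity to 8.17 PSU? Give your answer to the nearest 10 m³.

1050 m³

Salt balance: 1,330×14.46 + V×0.2 = (1,330+V)×8.17
19,231.8 + 0.2V = 10,866.1 + 8.17V
8,365.7 = 7.97V
V = 1,049.65 m³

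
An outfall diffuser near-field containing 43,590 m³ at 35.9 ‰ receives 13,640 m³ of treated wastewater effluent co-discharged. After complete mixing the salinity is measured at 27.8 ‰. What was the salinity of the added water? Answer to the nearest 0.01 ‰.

1.91 ‰

Salt balance: 43,590×35.9 + 13,640×S = 57,230×27.8
1,564,881 + 13,640·S = 1,590,994
S = (1,590,994 − 1,564,881) / 13,640 = 1.9144 ‰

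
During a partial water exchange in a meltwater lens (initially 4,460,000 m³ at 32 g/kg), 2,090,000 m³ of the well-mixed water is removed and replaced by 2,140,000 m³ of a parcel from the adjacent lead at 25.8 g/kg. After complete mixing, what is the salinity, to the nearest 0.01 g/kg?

Remaining after removal: 2,370,000 m³ at 32 g/kg (salt = 75,840,000)
After addition: salt = 75,840,000 + 2,140,000×25.8 = 131,052,000; volume = 4,510,000 m³
S = 131,052,000 / 4,510,000 = 29.0581 g/kg

29.06 g/kg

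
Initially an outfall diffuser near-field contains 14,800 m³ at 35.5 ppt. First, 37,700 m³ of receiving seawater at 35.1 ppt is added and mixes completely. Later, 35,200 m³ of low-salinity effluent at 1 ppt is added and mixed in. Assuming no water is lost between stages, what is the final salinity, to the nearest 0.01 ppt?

Weighted by volume,
Initial salt = 14,800×35.5 = 525,400
After stage 1: salt = 525,400 + 37,700×35.1 = 1,848,670; volume = 52,500 m³; S = 35.213 ppt
After stage 2: salt = 1,848,670 + 35,200×1 = 1,883,870; volume = 87,700 m³
S = 1,883,870 / 87,700 = 21.4808 ppt

21.48 ppt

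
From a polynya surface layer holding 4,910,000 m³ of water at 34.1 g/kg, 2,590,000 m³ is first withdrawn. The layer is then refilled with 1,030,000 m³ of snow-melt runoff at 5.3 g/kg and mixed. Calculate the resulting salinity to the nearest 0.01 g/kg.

25.25 g/kg

Remaining after removal: 2,320,000 m³ at 34.1 g/kg (salt = 79,112,000)
After addition: salt = 79,112,000 + 1,030,000×5.3 = 84,571,000; volume = 3,350,000 m³
S = 84,571,000 / 3,350,000 = 25.2451 g/kg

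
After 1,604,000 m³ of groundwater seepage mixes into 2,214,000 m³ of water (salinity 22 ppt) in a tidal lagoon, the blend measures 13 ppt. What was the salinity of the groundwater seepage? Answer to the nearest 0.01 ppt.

0.58 ppt

Salt balance: 2,214,000×22 + 1,604,000×S = 3,818,000×13
48,708,000 + 1,604,000·S = 49,634,000
S = (49,634,000 − 48,708,000) / 1,604,000 = 0.5773 ppt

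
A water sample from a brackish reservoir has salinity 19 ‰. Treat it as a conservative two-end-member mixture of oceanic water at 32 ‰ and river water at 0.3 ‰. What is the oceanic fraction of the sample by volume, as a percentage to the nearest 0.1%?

59.0%

Let g be the oceanic fraction. Salt balance per unit volume:
g×32 + (1−g)×0.3 = 19
g = (19 − 0.3) / (32 − 0.3) = 18.7/31.7 = 0.5899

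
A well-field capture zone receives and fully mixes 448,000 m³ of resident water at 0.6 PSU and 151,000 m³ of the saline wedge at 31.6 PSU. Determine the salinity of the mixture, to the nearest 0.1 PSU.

Weighted by volume,
salt = 448,000×0.6 + 151,000×31.6 = 268,800 + 4,771,600 = 5,040,400
volume = 448,000 + 151,000 = 599,000 m³
S = 5,040,400 / 599,000 = 8.415 PSU

8.4 PSU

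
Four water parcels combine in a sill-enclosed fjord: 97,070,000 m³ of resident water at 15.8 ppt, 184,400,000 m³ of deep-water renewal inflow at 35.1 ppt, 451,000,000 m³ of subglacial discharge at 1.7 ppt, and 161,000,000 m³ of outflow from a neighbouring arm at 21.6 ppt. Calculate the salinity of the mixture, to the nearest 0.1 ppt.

13.7 ppt

Total salt / total volume:
salt = 97,070,000×15.8 + 184,400,000×35.1 + 451,000,000×1.7 + 161,000,000×21.6 = 1,533,706,000 + 6,472,440,000 + 766,700,000 + 3,477,600,000 = 12,250,446,000
volume = 97,070,000 + 184,400,000 + 451,000,000 + 161,000,000 = 893,470,000 m³
S = 12,250,446,000 / 893,470,000 = 13.711 ppt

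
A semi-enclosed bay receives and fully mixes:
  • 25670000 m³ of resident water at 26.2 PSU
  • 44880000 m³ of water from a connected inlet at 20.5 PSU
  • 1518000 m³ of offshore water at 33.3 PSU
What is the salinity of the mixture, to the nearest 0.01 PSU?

22.80 PSU

Weighted by volume,
salt = 25,670,000×26.2 + 44,880,000×20.5 + 1,518,000×33.3 = 672,554,000 + 920,040,000 + 50,549,400 = 1,643,143,400
volume = 25,670,000 + 44,880,000 + 1,518,000 = 72,068,000 m³
S = 1,643,143,400 / 72,068,000 = 22.7999 PSU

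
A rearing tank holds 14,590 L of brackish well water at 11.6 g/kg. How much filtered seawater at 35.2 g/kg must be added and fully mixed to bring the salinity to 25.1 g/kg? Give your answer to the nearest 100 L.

Salt balance: 14,590×11.6 + V×35.2 = (14,590+V)×25.1
169,244 + 35.2V = 366,209 + 25.1V
196,965 = 10.1V
V = 19,501.49 L

19500 L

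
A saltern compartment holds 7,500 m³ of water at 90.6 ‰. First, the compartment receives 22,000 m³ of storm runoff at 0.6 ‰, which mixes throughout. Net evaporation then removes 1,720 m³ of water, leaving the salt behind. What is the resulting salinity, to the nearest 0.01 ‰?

After mixing: salt = 7,500×90.6 + 22,000×0.6 = 692,700; volume = 29,500 m³
After evaporation: salt unchanged = 692,700; volume = 29,500 − 1,720 = 27,780 m³
S = 692,700 / 27,780 = 24.9352 ‰

24.94 ‰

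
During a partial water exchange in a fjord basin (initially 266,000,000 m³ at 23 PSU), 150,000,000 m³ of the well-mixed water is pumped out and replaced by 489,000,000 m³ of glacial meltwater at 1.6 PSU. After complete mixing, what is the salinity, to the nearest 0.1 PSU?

5.7 PSU

Remaining after removal: 116,000,000 m³ at 23 PSU (salt = 2,668,000,000)
After addition: salt = 2,668,000,000 + 489,000,000×1.6 = 3,450,400,000; volume = 605,000,000 m³
S = 3,450,400,000 / 605,000,000 = 5.7031 PSU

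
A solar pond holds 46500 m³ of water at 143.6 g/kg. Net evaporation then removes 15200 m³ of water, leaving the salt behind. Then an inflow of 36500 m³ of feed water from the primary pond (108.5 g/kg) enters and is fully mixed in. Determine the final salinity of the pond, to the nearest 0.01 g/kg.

156.90 g/kg

After evaporation: salt = 46,500×143.6 = 6,677,400; volume = 46,500 − 15,200 = 31,300 m³
After mixing: salt = 6,677,400 + 36,500×108.5 = 10,637,650; volume = 31,300 + 36,500 = 67,800 m³
S = 10,637,650 / 67,800 = 156.8975 g/kg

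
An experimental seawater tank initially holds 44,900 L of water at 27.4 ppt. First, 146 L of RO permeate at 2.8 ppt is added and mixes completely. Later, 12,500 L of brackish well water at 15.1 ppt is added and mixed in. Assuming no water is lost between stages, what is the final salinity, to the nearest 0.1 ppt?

24.7 ppt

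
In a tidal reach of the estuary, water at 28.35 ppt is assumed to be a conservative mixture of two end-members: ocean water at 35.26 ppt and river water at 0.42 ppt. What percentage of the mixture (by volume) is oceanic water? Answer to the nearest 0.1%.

80.2%

Let g be the oceanic fraction. Salt balance per unit volume:
g×35.26 + (1−g)×0.42 = 28.35
g = (28.35 − 0.42) / (35.26 − 0.42) = 27.93/34.84 = 0.8017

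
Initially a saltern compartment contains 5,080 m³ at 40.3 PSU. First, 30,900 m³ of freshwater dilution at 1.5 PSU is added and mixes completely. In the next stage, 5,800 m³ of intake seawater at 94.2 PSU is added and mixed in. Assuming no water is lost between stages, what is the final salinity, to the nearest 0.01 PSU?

Salt balance:
Initial salt = 5,080×40.3 = 204,724
After stage 1: salt = 204,724 + 30,900×1.5 = 251,074; volume = 35,980 m³; S = 6.978 PSU
After stage 2: salt = 251,074 + 5,800×94.2 = 797,434; volume = 41,780 m³
S = 797,434 / 41,780 = 19.0865 PSU

19.09 PSU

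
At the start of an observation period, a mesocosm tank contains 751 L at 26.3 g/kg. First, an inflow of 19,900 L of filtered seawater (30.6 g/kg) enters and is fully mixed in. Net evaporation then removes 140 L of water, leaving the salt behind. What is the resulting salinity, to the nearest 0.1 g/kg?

After mixing: salt = 751×26.3 + 19,900×30.6 = 628,691.3; volume = 20,651 L
After evaporation: salt unchanged = 628,691.3; volume = 20,651 − 140 = 20,511 L
S = 628,691.3 / 20,511 = 30.6514 g/kg

30.7 g/kg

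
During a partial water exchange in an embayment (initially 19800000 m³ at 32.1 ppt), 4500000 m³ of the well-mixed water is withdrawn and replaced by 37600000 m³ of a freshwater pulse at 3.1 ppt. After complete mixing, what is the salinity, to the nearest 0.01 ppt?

11.49 ppt

Remaining after removal: 15,300,000 m³ at 32.1 ppt (salt = 491,130,000)
After addition: salt = 491,130,000 + 37,600,000×3.1 = 607,690,000; volume = 52,900,000 m³
S = 607,690,000 / 52,900,000 = 11.4875 ppt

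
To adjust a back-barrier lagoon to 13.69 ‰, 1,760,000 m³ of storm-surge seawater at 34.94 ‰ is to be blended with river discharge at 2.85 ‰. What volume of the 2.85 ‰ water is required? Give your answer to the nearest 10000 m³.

Salt balance: 1,760,000×34.94 + V×2.85 = (1,760,000+V)×13.69
61,494,400 + 2.85V = 24,094,400 + 13.69V
37,400,000 = 10.84V
V = 3,450,184.5 m³

3450000 m³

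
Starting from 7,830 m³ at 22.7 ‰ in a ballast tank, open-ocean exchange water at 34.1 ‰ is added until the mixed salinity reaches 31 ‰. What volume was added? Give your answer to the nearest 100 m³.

21000 m³

Salt balance: 7,830×22.7 + V×34.1 = (7,830+V)×31
177,741 + 34.1V = 242,730 + 31V
64,989 = 3.1V
V = 20,964.19 m³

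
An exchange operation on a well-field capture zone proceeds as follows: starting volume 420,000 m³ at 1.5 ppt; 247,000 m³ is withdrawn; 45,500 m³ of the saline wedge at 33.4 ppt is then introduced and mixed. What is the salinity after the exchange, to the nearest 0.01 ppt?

Remaining after removal: 173,000 m³ at 1.5 ppt (salt = 259,500)
After addition: salt = 259,500 + 45,500×33.4 = 1,779,200; volume = 218,500 m³
S = 1,779,200 / 218,500 = 8.1428 ppt

8.14 ppt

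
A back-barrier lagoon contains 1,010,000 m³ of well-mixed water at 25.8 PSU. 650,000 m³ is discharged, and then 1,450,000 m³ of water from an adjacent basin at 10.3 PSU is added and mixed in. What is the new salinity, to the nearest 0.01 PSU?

13.38 PSU

Remaining after removal: 360,000 m³ at 25.8 PSU (salt = 9,288,000)
After addition: salt = 9,288,000 + 1,450,000×10.3 = 24,223,000; volume = 1,810,000 m³
S = 24,223,000 / 1,810,000 = 13.3829 PSU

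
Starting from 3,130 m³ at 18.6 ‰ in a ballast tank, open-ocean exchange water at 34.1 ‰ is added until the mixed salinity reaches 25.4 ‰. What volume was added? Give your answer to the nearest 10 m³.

Salt balance: 3,130×18.6 + V×34.1 = (3,130+V)×25.4
58,218 + 34.1V = 79,502 + 25.4V
21,284 = 8.7V
V = 2,446.44 m³

2450 m³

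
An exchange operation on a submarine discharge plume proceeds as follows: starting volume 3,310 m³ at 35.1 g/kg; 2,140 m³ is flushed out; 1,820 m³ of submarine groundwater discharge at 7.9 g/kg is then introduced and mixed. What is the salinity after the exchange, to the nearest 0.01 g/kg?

18.54 g/kg

Remaining after removal: 1,170 m³ at 35.1 g/kg (salt = 41,067)
After addition: salt = 41,067 + 1,820×7.9 = 55,445; volume = 2,990 m³
S = 55,445 / 2,990 = 18.5435 g/kg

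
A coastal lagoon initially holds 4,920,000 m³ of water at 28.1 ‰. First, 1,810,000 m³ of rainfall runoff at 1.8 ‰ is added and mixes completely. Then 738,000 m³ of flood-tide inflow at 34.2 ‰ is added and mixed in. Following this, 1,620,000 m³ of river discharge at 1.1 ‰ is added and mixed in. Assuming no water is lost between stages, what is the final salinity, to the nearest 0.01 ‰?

Mass of salt is conserved:
Initial salt = 4,920,000×28.1 = 138,252,000
After stage 1: salt = 138,252,000 + 1,810,000×1.8 = 141,510,000; volume = 6,730,000 m³; S = 21.027 ‰
After stage 2: salt = 141,510,000 + 738,000×34.2 = 166,749,600; volume = 7,468,000 m³; S = 22.329 ‰
After stage 3: salt = 166,749,600 + 1,620,000×1.1 = 168,531,600; volume = 9,088,000 m³
S = 168,531,600 / 9,088,000 = 18.5444 ‰

18.54 ‰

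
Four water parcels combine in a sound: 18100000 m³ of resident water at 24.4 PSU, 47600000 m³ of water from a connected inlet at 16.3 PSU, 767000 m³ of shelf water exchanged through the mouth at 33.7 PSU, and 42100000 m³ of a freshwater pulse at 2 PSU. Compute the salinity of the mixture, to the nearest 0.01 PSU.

12.23 PSU

Total salt / total volume:
salt = 18,100,000×24.4 + 47,600,000×16.3 + 767,000×33.7 + 42,100,000×2 = 441,640,000 + 775,880,000 + 25,847,900 + 84,200,000 = 1,327,567,900
volume = 18,100,000 + 47,600,000 + 767,000 + 42,100,000 = 108,567,000 m³
S = 1,327,567,900 / 108,567,000 = 12.2281 PSU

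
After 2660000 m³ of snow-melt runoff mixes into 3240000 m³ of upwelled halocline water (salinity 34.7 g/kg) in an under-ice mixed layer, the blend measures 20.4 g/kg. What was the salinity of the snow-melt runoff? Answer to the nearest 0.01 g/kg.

Salt balance: 3,240,000×34.7 + 2,660,000×S = 5,900,000×20.4
112,428,000 + 2,660,000·S = 120,360,000
S = (120,360,000 − 112,428,000) / 2,660,000 = 2.982 g/kg

2.98 g/kg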